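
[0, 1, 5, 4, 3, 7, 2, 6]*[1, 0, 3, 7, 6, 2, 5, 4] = [1, 0, 2, 6, 7, 4, 3, 5]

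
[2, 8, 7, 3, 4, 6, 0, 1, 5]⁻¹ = [6, 7, 0, 3, 4, 8, 5, 2, 1]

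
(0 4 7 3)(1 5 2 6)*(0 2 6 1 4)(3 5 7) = (1 7 5 6 4 3 2)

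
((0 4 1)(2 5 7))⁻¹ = (0 1 4)(2 7 5)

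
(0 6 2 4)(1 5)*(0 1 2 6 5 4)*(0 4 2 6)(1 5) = (0 1 2 4 5 6)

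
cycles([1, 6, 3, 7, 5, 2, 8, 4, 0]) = (0 1 6 8)(2 3 7 4 5)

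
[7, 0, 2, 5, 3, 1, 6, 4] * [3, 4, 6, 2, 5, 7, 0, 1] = [1, 3, 6, 7, 2, 4, 0, 5]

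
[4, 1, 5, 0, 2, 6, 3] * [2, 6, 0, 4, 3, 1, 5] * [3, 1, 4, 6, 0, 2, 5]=[6, 5, 1, 4, 3, 2, 0]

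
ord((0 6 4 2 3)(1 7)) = 10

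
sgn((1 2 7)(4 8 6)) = 1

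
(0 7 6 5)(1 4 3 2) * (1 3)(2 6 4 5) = (0 7 4 1 5)(2 3 6)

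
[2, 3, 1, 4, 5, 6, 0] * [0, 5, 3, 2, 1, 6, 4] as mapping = [0→3, 1→2, 2→5, 3→1, 4→6, 5→4, 6→0] 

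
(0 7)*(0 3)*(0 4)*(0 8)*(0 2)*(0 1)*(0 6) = (0 7 3 4 8 2 1 6)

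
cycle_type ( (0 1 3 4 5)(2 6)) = 2.5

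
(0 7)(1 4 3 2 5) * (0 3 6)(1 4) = (0 7 3 2 5 4 6)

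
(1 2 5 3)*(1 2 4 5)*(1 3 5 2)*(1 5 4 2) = (1 2 3 5 4)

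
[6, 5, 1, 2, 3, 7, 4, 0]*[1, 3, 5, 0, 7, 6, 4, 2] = [4, 6, 3, 5, 0, 2, 7, 1]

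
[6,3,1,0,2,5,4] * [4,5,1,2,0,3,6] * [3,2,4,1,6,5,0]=[0,4,5,6,2,1,3]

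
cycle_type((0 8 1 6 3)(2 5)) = 2.5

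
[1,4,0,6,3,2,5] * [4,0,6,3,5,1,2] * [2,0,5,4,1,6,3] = [2,6,1,5,4,3,0]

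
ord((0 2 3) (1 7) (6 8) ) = 6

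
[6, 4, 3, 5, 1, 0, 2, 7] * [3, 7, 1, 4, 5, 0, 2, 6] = [2, 5, 4, 0, 7, 3, 1, 6]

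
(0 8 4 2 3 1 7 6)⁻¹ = (0 6 7 1 3 2 4 8)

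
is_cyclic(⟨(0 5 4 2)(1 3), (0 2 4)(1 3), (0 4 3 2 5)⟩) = no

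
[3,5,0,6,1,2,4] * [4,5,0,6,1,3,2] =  [6,3,4,2,5,0,1]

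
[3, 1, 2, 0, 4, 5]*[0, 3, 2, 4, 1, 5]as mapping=[0→4, 1→3, 2→2, 3→0, 4→1, 5→5]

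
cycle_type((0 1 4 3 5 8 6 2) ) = 8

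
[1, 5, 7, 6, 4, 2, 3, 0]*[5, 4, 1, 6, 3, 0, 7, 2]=[4, 0, 2, 7, 3, 1, 6, 5]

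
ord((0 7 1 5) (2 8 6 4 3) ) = 20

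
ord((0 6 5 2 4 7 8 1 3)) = 9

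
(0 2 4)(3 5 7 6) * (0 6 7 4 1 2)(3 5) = (1 2)(4 6 5)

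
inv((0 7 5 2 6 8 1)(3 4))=(0 1 8 6 2 5 7)(3 4)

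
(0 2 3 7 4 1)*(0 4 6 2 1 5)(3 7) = (0 1 4 5)(2 7 6)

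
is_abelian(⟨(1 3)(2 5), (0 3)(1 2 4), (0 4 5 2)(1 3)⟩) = no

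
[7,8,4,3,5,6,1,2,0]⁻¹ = [8,6,7,3,2,4,5,0,1]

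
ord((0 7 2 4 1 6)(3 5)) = 6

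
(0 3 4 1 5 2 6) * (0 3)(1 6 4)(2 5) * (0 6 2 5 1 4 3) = (0 6)(1 5)(2 3 4)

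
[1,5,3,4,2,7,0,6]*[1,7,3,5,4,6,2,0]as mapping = [0→7,1→6,2→5,3→4,4→3,5→0,6→1,7→2]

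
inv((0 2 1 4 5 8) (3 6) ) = (0 8 5 4 1 2) (3 6) 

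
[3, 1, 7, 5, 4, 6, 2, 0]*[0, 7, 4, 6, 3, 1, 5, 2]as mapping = [0→6, 1→7, 2→2, 3→1, 4→3, 5→5, 6→4, 7→0]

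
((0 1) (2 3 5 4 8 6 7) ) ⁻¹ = (0 1) (2 7 6 8 4 5 3) 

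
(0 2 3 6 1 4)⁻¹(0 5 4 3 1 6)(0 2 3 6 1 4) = (0 6 4 1 2 5)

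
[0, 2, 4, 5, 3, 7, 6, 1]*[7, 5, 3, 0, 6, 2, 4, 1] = [7, 3, 6, 2, 0, 1, 4, 5]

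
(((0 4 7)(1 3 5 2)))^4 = (0 4 7)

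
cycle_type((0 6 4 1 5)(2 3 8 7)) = 4.5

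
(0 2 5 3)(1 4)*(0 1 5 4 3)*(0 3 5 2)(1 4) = (1 5 3 4 2)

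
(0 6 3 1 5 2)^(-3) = (0 1)(2 3)(5 6)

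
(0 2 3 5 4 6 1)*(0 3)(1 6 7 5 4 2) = (0 1 3 4 7 5 2)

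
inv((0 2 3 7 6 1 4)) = (0 4 1 6 7 3 2)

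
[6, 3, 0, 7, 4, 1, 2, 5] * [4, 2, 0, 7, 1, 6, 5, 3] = [5, 7, 4, 3, 1, 2, 0, 6]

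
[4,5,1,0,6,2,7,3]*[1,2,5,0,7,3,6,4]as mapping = [0→7,1→3,2→2,3→1,4→6,5→5,6→4,7→0]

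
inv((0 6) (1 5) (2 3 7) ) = (0 6) (1 5) (2 7 3) 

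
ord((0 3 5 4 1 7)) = 6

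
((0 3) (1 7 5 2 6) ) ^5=(0 3) 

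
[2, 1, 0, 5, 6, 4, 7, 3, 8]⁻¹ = [2, 1, 0, 7, 5, 3, 4, 6, 8]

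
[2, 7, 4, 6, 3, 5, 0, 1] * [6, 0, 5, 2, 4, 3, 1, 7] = [5, 7, 4, 1, 2, 3, 6, 0]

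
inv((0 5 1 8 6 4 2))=(0 2 4 6 8 1 5)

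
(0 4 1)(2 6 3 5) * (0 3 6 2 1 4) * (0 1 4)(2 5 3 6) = (0 1 6 2 5 4)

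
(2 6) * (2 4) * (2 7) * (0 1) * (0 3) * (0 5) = (0 1 3 5)(2 6 4 7)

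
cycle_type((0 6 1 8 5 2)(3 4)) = 2.6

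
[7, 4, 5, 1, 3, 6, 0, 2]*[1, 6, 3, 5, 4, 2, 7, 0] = [0, 4, 2, 6, 5, 7, 1, 3]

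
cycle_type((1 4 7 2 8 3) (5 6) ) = 2.6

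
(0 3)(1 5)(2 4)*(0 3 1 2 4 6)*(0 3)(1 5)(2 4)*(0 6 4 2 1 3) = (0 5 2 4 1 3 6)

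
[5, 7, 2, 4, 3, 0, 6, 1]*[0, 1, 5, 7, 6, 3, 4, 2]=[3, 2, 5, 6, 7, 0, 4, 1]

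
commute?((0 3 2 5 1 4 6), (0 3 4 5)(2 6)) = no:(0 3 2 5 1 4 6) * (0 3 4 5)(2 6) = (0 4 2)(1 5)(3 6), (0 3 4 5)(2 6) * (0 3 2 5 1 4 6) = (0 2)(1 4)(3 6 5)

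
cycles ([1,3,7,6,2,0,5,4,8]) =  (0 1 3 6 5)(2 7 4)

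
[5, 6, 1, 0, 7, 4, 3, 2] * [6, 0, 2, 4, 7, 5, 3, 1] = [5, 3, 0, 6, 1, 7, 4, 2]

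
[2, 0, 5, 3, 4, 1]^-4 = [0, 1, 2, 3, 4, 5]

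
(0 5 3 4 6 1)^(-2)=(0 6 3)(1 4 5)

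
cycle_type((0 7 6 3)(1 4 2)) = 3.4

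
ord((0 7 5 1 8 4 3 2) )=8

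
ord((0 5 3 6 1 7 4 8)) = 8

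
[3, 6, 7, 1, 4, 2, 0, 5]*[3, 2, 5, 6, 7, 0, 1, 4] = [6, 1, 4, 2, 7, 5, 3, 0]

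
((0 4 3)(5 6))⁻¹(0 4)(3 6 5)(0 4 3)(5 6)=(0 5 6)(3 4)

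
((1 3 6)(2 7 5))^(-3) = ()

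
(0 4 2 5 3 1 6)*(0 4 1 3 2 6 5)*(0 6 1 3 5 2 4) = (0 3 5 4 1 2 6)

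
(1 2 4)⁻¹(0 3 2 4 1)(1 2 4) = (0 3 4 1 2)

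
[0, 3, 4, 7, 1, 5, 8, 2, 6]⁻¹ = [0, 4, 7, 1, 2, 5, 8, 3, 6]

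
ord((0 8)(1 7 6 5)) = 4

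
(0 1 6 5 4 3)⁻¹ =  (0 3 4 5 6 1)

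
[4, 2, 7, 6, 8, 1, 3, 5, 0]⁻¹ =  [8, 5, 1, 6, 0, 7, 3, 2, 4]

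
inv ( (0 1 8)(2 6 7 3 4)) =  (0 8 1)(2 4 3 7 6)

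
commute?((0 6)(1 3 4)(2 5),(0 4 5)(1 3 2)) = no:(0 6)(1 3 4)(2 5)*(0 4 5)(1 3 2) = (0 6 4 3 5 1 2),(0 4 5)(1 3 2)*(0 6)(1 3 4)(2 5) = (0 1 4 2 3 5 6)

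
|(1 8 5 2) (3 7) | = 4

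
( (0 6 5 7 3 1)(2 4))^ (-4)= (0 5 3)(1 6 7)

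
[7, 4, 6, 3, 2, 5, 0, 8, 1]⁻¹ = [6, 8, 4, 3, 1, 5, 2, 0, 7]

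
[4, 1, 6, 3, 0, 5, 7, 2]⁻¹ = [4, 1, 7, 3, 0, 5, 2, 6]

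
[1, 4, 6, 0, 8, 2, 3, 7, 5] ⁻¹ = [3, 0, 5, 6, 1, 8, 2, 7, 4] 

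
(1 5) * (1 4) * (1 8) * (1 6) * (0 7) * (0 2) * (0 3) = (0 7 2 3) (1 5 4 8 6) 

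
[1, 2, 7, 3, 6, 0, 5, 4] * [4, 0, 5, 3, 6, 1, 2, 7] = [0, 5, 7, 3, 2, 4, 1, 6]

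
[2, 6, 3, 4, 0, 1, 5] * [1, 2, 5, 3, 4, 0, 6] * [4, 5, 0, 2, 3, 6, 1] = [6, 1, 2, 3, 5, 0, 4]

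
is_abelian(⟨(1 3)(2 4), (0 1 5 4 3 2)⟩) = no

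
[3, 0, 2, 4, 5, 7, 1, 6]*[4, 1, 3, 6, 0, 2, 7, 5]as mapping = [0→6, 1→4, 2→3, 3→0, 4→2, 5→5, 6→1, 7→7]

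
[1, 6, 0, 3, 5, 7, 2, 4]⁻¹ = [2, 0, 6, 3, 7, 4, 1, 5]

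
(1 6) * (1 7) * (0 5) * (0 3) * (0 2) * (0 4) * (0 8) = (0 5 3 2 4 8)(1 6 7)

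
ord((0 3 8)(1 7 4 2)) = 12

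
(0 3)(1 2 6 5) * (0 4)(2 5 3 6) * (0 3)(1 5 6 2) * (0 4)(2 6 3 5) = (0 6 4 5 2 1 3)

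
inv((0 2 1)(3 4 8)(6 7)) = (0 1 2)(3 8 4)(6 7)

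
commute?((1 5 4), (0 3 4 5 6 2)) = no:(1 5 4)*(0 3 4 5 6 2) = (0 3 4 1 6 2), (0 3 4 5 6 2)*(1 5 4) = (0 3 1 5 6 2)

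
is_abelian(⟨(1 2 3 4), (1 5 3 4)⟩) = no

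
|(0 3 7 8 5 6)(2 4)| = 6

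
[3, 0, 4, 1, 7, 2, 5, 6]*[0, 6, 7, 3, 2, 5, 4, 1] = [3, 0, 2, 6, 1, 7, 5, 4]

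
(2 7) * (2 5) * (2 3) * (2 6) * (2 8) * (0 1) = (0 1)(2 7 5 3 6 8)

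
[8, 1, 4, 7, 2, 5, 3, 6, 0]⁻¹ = [8, 1, 4, 6, 2, 5, 7, 3, 0]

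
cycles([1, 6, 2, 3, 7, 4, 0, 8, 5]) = (0 1 6)(4 7 8 5)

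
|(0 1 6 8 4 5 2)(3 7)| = 14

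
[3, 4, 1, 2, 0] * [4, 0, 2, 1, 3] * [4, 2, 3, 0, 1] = [2, 0, 4, 3, 1]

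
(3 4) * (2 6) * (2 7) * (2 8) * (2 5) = (2 6 7 8 5)(3 4)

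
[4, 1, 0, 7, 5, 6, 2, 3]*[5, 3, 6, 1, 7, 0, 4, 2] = [7, 3, 5, 2, 0, 4, 6, 1]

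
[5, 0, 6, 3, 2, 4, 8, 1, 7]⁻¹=[1, 7, 4, 3, 5, 0, 2, 8, 6]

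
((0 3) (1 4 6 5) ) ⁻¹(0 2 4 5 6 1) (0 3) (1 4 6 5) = (1 5 4 3 2 6) 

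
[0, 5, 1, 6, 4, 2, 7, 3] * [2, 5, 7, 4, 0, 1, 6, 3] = [2, 1, 5, 6, 0, 7, 3, 4]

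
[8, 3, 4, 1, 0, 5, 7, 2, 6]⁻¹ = [4, 3, 7, 1, 2, 5, 8, 6, 0]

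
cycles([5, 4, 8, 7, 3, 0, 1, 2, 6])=(0 5)(1 4 3 7 2 8 6)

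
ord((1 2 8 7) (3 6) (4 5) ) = 4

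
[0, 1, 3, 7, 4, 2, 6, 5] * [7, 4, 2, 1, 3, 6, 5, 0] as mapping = [0→7, 1→4, 2→1, 3→0, 4→3, 5→2, 6→5, 7→6] 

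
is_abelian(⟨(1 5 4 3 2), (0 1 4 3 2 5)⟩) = no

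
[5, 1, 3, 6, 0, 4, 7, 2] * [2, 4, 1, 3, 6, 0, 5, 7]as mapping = [0→0, 1→4, 2→3, 3→5, 4→2, 5→6, 6→7, 7→1]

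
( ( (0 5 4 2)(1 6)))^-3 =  (0 5 4 2)(1 6)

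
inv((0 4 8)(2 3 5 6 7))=(0 8 4)(2 7 6 5 3)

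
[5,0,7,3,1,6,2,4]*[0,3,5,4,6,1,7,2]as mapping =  [0→1,1→0,2→2,3→4,4→3,5→7,6→5,7→6]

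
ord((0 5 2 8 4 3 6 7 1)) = 9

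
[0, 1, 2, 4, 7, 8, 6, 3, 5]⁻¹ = [0, 1, 2, 7, 3, 8, 6, 4, 5]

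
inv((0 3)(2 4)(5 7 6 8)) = (0 3)(2 4)(5 8 6 7)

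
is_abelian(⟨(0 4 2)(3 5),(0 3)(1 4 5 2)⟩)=no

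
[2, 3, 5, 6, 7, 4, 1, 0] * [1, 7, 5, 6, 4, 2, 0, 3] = [5, 6, 2, 0, 3, 4, 7, 1]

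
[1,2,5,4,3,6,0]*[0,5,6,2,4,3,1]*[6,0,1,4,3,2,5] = [2,5,4,3,1,0,6]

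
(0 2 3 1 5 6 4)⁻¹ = (0 4 6 5 1 3 2)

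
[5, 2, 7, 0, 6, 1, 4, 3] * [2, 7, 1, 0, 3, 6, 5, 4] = [6, 1, 4, 2, 5, 7, 3, 0]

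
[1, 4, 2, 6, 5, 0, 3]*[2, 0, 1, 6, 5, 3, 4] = [0, 5, 1, 4, 3, 2, 6]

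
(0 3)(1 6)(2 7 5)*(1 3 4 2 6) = (0 4 2 7 5 6 3)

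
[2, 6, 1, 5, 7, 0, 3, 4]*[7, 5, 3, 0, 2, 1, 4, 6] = [3, 4, 5, 1, 6, 7, 0, 2]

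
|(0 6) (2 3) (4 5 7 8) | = 4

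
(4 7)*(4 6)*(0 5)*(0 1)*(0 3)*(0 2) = (0 5 1 3 2)(4 7 6)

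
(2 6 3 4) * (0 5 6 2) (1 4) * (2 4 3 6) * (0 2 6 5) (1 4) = (1 3 4 2) (5 6) 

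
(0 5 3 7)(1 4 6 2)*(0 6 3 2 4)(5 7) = (0 7 6 4 3 5 2 1)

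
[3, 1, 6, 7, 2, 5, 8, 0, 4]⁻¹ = [7, 1, 4, 0, 8, 5, 2, 3, 6]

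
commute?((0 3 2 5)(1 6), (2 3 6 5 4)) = no:(0 3 2 5)(1 6) * (2 3 6 5 4) = (0 6 1 5)(2 4), (2 3 6 5 4) * (0 3 2 5)(1 6) = (0 3 1 6)(4 5)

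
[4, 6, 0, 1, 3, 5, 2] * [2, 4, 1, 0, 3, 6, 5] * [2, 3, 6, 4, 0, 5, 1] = [4, 5, 6, 0, 2, 1, 3]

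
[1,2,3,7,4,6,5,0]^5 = [0,1,2,3,4,6,5,7]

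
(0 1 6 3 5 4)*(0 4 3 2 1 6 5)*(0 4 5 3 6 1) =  (0 1 3 4 5 6 2)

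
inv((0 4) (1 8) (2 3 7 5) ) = (0 4) (1 8) (2 5 7 3) 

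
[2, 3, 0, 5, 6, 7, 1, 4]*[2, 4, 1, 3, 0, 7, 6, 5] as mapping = [0→1, 1→3, 2→2, 3→7, 4→6, 5→5, 6→4, 7→0] 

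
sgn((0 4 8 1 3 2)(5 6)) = 1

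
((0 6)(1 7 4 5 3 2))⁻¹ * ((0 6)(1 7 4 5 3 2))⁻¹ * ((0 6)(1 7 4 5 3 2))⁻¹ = (0 6)(1 5)(2 4)(3 7)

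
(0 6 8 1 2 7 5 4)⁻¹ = (0 4 5 7 2 1 8 6)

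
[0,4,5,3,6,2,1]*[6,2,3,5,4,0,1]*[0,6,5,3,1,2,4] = [4,1,0,2,6,3,5]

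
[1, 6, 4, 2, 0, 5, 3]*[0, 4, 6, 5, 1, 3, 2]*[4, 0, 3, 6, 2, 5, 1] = [2, 3, 0, 1, 4, 6, 5]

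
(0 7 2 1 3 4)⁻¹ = (0 4 3 1 2 7)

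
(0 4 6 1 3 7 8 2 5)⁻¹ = (0 5 2 8 7 3 1 6 4)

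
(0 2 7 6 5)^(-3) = (0 7 5 2 6)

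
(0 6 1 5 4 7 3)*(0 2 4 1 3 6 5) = (0 5 1)(2 4 7 6 3)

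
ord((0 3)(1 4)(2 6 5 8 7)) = 10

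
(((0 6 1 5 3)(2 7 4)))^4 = (0 3 5 1 6)(2 7 4)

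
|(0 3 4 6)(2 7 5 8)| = 4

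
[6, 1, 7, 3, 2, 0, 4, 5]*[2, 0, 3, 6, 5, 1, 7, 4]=[7, 0, 4, 6, 3, 2, 5, 1]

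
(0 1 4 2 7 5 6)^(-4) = (0 2 6 4 5 1 7)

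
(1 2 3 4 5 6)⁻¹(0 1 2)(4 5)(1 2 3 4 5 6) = (0 2 3)(5 6)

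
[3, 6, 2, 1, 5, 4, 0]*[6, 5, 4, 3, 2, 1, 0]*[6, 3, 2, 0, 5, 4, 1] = [0, 6, 5, 4, 3, 2, 1]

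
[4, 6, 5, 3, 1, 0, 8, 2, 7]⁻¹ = [5, 4, 7, 3, 0, 2, 1, 8, 6]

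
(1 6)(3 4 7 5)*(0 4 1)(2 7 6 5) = (0 4 6)(1 5 3)(2 7)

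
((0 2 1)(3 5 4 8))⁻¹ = (0 1 2)(3 8 4 5)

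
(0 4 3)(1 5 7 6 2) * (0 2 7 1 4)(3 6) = (1 5)(2 4 6 7 3)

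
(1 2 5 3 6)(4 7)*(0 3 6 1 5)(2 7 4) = (0 3 1 7 2)(5 6)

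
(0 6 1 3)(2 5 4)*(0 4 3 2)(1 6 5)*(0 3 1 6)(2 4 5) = (0 2 6)(1 4 3 5)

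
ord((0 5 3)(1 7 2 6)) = 12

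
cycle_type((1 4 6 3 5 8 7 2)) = 8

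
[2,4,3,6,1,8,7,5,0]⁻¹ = [8,4,0,2,1,7,3,6,5]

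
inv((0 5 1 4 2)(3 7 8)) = (0 2 4 1 5)(3 8 7)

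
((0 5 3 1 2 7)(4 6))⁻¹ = (0 7 2 1 3 5)(4 6)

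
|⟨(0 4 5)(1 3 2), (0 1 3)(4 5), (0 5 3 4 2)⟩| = 720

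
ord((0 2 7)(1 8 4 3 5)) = 15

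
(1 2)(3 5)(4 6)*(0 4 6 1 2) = (0 4 1)(3 5)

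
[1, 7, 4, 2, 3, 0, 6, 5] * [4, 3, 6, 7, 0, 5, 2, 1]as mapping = [0→3, 1→1, 2→0, 3→6, 4→7, 5→4, 6→2, 7→5]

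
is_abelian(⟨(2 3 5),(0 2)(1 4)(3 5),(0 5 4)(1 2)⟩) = no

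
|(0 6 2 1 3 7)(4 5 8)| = 6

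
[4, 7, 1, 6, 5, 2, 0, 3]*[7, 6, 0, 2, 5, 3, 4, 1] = [5, 1, 6, 4, 3, 0, 7, 2]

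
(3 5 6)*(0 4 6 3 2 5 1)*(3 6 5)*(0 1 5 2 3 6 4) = (2 6 3 5 4) 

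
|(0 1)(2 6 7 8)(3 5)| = 4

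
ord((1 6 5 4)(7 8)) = 4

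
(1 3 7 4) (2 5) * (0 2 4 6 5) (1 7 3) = (0 2) (4 7 6 5) 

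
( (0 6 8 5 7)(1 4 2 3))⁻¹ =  (0 7 5 8 6)(1 3 2 4)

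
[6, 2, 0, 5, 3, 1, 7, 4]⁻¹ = [2, 5, 1, 4, 7, 3, 0, 6]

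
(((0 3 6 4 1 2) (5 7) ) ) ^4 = (0 1 6) (2 4 3) 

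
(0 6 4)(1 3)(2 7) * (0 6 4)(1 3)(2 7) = (0 4 6)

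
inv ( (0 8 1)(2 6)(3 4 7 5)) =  (0 1 8)(2 6)(3 5 7 4)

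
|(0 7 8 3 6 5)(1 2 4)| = 6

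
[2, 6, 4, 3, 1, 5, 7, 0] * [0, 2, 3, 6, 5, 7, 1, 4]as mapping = [0→3, 1→1, 2→5, 3→6, 4→2, 5→7, 6→4, 7→0]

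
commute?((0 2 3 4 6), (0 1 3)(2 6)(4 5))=no:(0 2 3 4 6)*(0 1 3)(2 6)(4 5)=(0 6 1 3 5 4 2), (0 1 3)(2 6)(4 5)*(0 2 3 4 6)=(0 1 4 5 6 3 2)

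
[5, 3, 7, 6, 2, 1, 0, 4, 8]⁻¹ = [6, 5, 4, 1, 7, 0, 3, 2, 8]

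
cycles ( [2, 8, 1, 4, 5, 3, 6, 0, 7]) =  (0 2 1 8 7)(3 4 5)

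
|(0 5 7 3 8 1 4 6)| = 8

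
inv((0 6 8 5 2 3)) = (0 3 2 5 8 6)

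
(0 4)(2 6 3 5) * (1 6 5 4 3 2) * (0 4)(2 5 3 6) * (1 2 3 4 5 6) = (0 1 3)(2 4 5)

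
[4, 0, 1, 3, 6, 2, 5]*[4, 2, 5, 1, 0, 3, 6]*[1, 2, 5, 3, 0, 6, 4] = [1, 0, 5, 2, 4, 6, 3] 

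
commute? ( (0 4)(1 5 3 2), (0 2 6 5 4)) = no: (0 4)(1 5 3 2) * (0 2 6 5 4) = (1 4 2)(3 6 5), (0 2 6 5 4) * (0 4)(1 5 3 2) = (0 1 5)(2 6 3)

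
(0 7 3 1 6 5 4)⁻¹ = (0 4 5 6 1 3 7)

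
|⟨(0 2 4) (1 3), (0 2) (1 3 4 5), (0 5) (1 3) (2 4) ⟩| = 720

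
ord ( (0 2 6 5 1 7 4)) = 7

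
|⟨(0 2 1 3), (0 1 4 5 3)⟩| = 720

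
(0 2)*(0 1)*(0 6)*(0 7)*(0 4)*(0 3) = (0 2 1 6 7 4 3)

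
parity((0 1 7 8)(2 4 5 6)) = even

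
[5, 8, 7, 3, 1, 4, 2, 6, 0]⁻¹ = [8, 4, 6, 3, 5, 0, 7, 2, 1]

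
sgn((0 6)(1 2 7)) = -1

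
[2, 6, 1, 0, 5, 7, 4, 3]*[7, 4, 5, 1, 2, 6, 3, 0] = [5, 3, 4, 7, 6, 0, 2, 1]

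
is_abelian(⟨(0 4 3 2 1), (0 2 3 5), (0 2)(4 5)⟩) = no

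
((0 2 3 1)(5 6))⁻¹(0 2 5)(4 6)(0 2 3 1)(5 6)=(2 3 6)(4 5)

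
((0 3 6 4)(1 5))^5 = (0 3 6 4)(1 5)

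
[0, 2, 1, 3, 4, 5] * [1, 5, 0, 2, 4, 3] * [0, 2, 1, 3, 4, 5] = [2, 0, 5, 1, 4, 3]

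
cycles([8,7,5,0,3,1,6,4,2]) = (0 8 2 5 1 7 4 3)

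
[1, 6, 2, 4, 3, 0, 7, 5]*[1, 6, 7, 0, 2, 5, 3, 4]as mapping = [0→6, 1→3, 2→7, 3→2, 4→0, 5→1, 6→4, 7→5]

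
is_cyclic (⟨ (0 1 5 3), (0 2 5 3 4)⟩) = no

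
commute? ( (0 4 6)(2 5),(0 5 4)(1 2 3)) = no: (0 4 6)(2 5) * (0 5 4)(1 2 3) = (1 2 4 6 5 3),(0 5 4)(1 2 3) * (0 4 6)(2 5) = (0 2 3 1 5 6)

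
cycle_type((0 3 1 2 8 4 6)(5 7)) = 2.7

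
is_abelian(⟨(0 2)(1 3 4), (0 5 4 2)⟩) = no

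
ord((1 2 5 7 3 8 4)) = 7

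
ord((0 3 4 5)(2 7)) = 4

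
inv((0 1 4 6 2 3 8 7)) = (0 7 8 3 2 6 4 1)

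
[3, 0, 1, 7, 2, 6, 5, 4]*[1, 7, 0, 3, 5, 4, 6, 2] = [3, 1, 7, 2, 0, 6, 4, 5]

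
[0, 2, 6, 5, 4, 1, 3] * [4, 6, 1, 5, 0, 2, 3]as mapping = [0→4, 1→1, 2→3, 3→2, 4→0, 5→6, 6→5]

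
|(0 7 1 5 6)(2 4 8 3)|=20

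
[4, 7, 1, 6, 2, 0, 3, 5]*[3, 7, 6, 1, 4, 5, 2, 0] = [4, 0, 7, 2, 6, 3, 1, 5]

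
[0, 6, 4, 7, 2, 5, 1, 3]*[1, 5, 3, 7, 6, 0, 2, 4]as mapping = [0→1, 1→2, 2→6, 3→4, 4→3, 5→0, 6→5, 7→7]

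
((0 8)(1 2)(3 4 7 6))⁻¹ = (0 8)(1 2)(3 6 7 4)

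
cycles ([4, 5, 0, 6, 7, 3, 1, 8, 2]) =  (0 4 7 8 2)(1 5 3 6)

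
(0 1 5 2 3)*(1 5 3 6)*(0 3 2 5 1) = (0 1 2 6)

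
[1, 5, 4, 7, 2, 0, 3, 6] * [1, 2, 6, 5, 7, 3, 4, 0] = [2, 3, 7, 0, 6, 1, 5, 4]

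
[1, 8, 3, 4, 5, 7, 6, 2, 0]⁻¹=[8, 0, 7, 2, 3, 4, 6, 5, 1]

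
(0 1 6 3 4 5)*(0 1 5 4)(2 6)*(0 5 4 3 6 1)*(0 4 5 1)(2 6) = (0 5 4 3 1 6 2)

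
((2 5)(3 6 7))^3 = (2 5)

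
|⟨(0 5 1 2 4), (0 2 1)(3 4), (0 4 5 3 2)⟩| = 720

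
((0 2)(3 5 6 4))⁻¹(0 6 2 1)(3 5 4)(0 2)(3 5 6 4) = (0 1 2 4)(3 5 6)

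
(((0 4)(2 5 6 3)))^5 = (0 4)(2 5 6 3)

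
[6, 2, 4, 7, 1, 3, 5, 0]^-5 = [0, 2, 4, 3, 1, 5, 6, 7]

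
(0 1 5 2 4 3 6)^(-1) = (0 6 3 4 2 5 1)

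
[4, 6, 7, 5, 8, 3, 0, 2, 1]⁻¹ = [6, 8, 7, 5, 0, 3, 1, 2, 4]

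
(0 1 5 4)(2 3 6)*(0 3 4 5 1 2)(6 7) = (0 2 4 3 7 6)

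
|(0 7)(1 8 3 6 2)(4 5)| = 10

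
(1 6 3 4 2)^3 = (1 4 6 2 3)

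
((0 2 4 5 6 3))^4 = (0 6 4)(2 3 5)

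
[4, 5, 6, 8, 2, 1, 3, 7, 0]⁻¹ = [8, 5, 4, 6, 0, 1, 2, 7, 3]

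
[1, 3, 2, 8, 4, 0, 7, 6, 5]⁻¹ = [5, 0, 2, 1, 4, 8, 7, 6, 3]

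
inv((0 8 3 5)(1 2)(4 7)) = (0 5 3 8)(1 2)(4 7)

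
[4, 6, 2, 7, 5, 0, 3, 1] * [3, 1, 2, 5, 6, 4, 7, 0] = [6, 7, 2, 0, 4, 3, 5, 1]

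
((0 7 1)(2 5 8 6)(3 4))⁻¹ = (0 1 7)(2 6 8 5)(3 4)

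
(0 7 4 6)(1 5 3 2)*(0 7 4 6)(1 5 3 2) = (0 4)(1 3)(2 5)(6 7)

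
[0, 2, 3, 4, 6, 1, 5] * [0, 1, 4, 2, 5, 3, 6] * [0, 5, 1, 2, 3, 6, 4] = [0, 3, 1, 6, 4, 5, 2]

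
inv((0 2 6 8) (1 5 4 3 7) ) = (0 8 6 2) (1 7 3 4 5) 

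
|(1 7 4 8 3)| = 5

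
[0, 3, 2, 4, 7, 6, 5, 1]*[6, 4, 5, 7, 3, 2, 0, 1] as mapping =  [0→6, 1→7, 2→5, 3→3, 4→1, 5→0, 6→2, 7→4] 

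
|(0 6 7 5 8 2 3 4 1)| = 9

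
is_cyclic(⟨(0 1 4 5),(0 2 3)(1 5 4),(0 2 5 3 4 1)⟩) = no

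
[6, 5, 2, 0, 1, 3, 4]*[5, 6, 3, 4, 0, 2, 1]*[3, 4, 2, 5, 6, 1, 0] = [4, 2, 5, 1, 0, 6, 3]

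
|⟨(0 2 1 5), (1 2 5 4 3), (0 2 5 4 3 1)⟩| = 720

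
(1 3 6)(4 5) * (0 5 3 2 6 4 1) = (0 5 1 2 6)(3 4)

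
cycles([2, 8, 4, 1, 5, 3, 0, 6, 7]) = (0 2 4 5 3 1 8 7 6)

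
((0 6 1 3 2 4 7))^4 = (0 2 6 4 1 7 3)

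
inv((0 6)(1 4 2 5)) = (0 6)(1 5 2 4)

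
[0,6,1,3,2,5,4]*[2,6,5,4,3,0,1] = [2,1,6,4,5,0,3]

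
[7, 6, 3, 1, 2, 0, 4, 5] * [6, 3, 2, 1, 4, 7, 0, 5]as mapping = [0→5, 1→0, 2→1, 3→3, 4→2, 5→6, 6→4, 7→7]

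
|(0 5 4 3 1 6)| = 6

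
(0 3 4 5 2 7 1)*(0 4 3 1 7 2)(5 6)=(0 1 4 6 5)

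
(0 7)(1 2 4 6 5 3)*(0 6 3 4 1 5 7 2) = (0 2 1)(3 5 4)(6 7)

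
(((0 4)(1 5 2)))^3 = (0 4)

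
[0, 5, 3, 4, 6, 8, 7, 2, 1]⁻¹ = [0, 8, 7, 2, 3, 1, 4, 6, 5]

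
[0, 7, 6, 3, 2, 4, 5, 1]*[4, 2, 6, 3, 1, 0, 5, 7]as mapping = [0→4, 1→7, 2→5, 3→3, 4→6, 5→1, 6→0, 7→2]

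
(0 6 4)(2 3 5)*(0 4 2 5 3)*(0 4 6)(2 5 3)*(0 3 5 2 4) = (0 3 4 6 2)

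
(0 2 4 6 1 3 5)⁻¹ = (0 5 3 1 6 4 2)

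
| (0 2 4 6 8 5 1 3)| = 8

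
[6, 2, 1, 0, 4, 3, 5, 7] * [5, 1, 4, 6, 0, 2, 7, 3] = [7, 4, 1, 5, 0, 6, 2, 3]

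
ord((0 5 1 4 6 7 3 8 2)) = 9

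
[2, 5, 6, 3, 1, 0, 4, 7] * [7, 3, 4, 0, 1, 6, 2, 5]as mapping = [0→4, 1→6, 2→2, 3→0, 4→3, 5→7, 6→1, 7→5]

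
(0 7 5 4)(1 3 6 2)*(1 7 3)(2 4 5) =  (0 3 6 4)(2 7)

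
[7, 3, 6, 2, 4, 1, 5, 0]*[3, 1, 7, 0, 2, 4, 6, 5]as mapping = [0→5, 1→0, 2→6, 3→7, 4→2, 5→1, 6→4, 7→3]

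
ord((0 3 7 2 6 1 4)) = 7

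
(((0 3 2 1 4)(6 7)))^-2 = (0 1 3 4 2)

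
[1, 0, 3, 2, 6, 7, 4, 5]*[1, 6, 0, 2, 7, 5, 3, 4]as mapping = [0→6, 1→1, 2→2, 3→0, 4→3, 5→4, 6→7, 7→5]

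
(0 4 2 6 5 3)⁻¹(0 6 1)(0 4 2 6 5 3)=(1 4 5)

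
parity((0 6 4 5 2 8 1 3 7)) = even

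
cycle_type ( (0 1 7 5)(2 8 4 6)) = 4^2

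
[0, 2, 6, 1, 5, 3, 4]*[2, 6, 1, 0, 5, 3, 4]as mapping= [0→2, 1→1, 2→4, 3→6, 4→3, 5→0, 6→5]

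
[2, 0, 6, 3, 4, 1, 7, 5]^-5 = [2, 0, 6, 3, 4, 1, 7, 5]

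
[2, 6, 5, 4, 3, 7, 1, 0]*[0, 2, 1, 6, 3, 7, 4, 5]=[1, 4, 7, 3, 6, 5, 2, 0]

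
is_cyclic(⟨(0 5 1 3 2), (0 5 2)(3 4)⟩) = no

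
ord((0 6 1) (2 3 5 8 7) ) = 15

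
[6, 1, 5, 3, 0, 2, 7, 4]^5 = [6, 1, 5, 3, 0, 2, 7, 4]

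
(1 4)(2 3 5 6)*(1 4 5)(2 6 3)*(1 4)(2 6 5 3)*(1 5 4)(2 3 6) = (1 6 4 5 3)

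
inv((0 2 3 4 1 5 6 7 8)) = (0 8 7 6 5 1 4 3 2)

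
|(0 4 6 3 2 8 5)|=7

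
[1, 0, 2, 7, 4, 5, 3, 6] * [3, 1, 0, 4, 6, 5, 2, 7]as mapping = [0→1, 1→3, 2→0, 3→7, 4→6, 5→5, 6→4, 7→2]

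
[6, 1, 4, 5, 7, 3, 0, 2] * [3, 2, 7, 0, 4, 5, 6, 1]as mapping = [0→6, 1→2, 2→4, 3→5, 4→1, 5→0, 6→3, 7→7]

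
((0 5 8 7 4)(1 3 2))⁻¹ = (0 4 7 8 5)(1 2 3)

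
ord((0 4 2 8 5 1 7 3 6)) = 9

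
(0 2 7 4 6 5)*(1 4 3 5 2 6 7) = (0 6 2 1 4 7 3 5)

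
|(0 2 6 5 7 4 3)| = 7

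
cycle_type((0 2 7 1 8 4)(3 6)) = 2.6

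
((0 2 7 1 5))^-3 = (0 7 5 2 1)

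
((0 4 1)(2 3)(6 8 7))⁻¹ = (0 1 4)(2 3)(6 7 8)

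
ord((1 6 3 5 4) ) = 5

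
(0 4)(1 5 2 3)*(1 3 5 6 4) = (0 1 6 4)(2 5)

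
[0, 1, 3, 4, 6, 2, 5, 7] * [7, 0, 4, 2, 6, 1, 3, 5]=[7, 0, 2, 6, 3, 4, 1, 5]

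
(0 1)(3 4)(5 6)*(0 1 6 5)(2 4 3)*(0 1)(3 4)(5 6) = (0 5 6 1)(2 3 4)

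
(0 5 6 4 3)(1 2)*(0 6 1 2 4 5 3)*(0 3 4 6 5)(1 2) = (0 4 3 5 2 1 6)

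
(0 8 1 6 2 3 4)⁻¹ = (0 4 3 2 6 1 8)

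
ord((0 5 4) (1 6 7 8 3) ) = 15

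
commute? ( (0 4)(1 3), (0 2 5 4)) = no: (0 4)(1 3)*(0 2 5 4) = (1 3)(2 5 4), (0 2 5 4)*(0 4)(1 3) = (0 2 5)(1 3)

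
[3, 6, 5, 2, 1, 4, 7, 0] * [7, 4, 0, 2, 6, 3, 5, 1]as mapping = [0→2, 1→5, 2→3, 3→0, 4→4, 5→6, 6→1, 7→7]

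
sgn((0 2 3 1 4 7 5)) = 1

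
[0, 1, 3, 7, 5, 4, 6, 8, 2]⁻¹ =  [0, 1, 8, 2, 5, 4, 6, 3, 7]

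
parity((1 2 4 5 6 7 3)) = even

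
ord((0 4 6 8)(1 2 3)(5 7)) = 12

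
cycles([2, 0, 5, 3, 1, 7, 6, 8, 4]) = (0 2 5 7 8 4 1)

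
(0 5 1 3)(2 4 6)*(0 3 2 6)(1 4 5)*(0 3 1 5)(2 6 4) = (0 5 2)(1 6 4 3)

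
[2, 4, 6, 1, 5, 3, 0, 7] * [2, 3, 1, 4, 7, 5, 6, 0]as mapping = [0→1, 1→7, 2→6, 3→3, 4→5, 5→4, 6→2, 7→0]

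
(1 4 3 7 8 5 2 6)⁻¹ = (1 6 2 5 8 7 3 4)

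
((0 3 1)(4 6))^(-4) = (0 1 3)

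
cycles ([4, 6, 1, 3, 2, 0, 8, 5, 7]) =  (0 4 2 1 6 8 7 5)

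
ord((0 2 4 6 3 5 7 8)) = 8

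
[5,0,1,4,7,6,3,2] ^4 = [4,3,6,1,0,7,2,5] 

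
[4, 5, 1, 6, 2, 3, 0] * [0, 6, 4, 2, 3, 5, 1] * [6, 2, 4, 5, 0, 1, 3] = [5, 1, 3, 2, 0, 4, 6]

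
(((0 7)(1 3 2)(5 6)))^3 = (0 7)(5 6)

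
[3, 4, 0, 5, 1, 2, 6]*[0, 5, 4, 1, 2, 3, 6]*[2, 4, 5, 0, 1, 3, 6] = [4, 5, 2, 0, 3, 1, 6]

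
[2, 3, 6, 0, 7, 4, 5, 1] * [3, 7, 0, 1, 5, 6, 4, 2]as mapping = [0→0, 1→1, 2→4, 3→3, 4→2, 5→5, 6→6, 7→7]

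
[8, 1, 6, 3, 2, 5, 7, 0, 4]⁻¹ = [7, 1, 4, 3, 8, 5, 2, 6, 0]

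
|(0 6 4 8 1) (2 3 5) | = 15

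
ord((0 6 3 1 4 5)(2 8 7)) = 6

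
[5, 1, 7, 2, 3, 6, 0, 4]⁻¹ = [6, 1, 3, 4, 7, 0, 5, 2]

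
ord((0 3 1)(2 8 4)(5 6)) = 6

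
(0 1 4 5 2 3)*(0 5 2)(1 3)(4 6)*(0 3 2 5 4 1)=(0 2)(1 6)(3 4 5)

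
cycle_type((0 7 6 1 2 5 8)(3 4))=2.7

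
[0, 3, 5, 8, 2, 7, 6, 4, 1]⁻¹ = [0, 8, 4, 1, 7, 2, 6, 5, 3]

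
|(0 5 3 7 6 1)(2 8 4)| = 6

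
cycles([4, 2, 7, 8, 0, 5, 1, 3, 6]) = (0 4)(1 2 7 3 8 6)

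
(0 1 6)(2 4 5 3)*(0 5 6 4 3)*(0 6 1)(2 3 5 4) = (1 2 5 6 4)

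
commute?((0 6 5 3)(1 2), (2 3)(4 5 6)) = no:(0 6 5 3)(1 2)*(2 3)(4 5 6) = (0 4 5 2 1 3), (2 3)(4 5 6)*(0 6 5 3)(1 2) = (0 6 4 3 1 2)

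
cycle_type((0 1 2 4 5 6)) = 6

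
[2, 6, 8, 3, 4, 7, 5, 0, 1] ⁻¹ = [7, 8, 0, 3, 4, 6, 1, 5, 2] 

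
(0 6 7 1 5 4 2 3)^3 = (0 1 2 6 5 3 7 4)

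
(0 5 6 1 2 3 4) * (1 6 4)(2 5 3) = (0 3 1 5 4)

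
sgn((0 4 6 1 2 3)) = -1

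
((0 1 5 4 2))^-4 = (0 1 5 4 2)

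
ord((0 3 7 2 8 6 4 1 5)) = 9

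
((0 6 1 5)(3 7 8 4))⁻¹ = (0 5 1 6)(3 4 8 7)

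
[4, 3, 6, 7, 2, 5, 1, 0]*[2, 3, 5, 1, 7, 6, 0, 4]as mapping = [0→7, 1→1, 2→0, 3→4, 4→5, 5→6, 6→3, 7→2]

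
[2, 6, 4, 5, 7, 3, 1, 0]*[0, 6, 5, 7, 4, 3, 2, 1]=[5, 2, 4, 3, 1, 7, 6, 0]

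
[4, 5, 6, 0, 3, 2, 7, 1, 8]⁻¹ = [3, 7, 5, 4, 0, 1, 2, 6, 8]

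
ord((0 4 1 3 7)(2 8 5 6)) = 20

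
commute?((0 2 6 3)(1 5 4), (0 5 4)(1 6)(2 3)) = no:(0 2 6 3)(1 5 4) * (0 5 4)(1 6)(2 3) = (0 3 5)(1 4 6 2), (0 5 4)(1 6)(2 3) * (0 2 6 3)(1 5 4) = (0 4 2)(1 3 6 5)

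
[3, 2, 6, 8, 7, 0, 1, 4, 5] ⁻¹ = [5, 6, 1, 0, 7, 8, 2, 4, 3] 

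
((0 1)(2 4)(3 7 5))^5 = (0 1)(2 4)(3 5 7)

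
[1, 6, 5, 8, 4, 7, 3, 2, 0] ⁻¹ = [8, 0, 7, 6, 4, 2, 1, 5, 3] 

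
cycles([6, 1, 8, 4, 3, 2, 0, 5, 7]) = (0 6)(2 8 7 5)(3 4)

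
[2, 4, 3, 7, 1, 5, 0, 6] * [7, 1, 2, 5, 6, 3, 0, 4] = [2, 6, 5, 4, 1, 3, 7, 0]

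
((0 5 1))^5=(0 1 5)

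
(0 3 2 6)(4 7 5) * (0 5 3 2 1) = (0 2 6 5 4 7 3 1)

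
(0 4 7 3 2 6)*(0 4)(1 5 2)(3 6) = (1 5 2 3)(4 7 6)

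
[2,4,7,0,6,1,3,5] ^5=[4,2,6,1,7,0,5,3] 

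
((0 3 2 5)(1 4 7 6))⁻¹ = (0 5 2 3)(1 6 7 4)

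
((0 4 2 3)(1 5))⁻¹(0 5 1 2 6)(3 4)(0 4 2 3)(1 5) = (0 2)(1 5 3 6 4)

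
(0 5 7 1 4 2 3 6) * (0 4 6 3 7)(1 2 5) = (0 1 6 4 5)(2 7)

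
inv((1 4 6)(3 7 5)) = (1 6 4)(3 5 7)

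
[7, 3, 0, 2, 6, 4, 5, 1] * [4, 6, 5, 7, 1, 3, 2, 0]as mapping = [0→0, 1→7, 2→4, 3→5, 4→2, 5→1, 6→3, 7→6]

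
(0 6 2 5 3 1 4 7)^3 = (0 5 4 6 3 7 2 1)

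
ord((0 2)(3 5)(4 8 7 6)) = 4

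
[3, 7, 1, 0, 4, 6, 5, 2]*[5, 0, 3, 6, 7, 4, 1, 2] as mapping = [0→6, 1→2, 2→0, 3→5, 4→7, 5→1, 6→4, 7→3] 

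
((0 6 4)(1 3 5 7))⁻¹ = (0 4 6)(1 7 5 3)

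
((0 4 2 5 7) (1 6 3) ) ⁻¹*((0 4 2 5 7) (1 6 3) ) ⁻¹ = (0 5 4 7 2) (1 6 3) 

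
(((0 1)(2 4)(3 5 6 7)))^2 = (3 6)(5 7)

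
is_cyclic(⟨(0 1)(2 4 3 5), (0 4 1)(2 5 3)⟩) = no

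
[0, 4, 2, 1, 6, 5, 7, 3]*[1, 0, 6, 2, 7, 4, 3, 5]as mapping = [0→1, 1→7, 2→6, 3→0, 4→3, 5→4, 6→5, 7→2]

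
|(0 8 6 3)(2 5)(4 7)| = 4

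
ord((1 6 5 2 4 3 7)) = 7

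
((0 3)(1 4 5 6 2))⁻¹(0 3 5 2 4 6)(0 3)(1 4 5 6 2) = (0 6 1 5 2 3)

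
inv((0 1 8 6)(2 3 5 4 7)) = (0 6 8 1)(2 7 4 5 3)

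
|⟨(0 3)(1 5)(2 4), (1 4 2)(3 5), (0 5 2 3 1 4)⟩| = 720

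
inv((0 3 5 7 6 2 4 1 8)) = (0 8 1 4 2 6 7 5 3)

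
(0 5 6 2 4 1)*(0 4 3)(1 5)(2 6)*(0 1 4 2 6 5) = (0 4)(1 2 3)(5 6)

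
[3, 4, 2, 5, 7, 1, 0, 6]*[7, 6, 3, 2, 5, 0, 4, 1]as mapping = [0→2, 1→5, 2→3, 3→0, 4→1, 5→6, 6→7, 7→4]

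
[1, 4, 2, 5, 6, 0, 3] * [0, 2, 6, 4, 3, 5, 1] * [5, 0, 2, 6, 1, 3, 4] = [2, 6, 4, 3, 0, 5, 1]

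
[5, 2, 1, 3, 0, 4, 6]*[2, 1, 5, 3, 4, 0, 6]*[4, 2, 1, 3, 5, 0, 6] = [4, 0, 2, 3, 1, 5, 6]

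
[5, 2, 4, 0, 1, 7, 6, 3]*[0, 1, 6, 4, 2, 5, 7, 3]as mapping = [0→5, 1→6, 2→2, 3→0, 4→1, 5→3, 6→7, 7→4]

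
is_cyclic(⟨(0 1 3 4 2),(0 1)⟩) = no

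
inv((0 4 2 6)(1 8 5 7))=(0 6 2 4)(1 7 5 8)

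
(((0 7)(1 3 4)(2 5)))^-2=(1 3 4)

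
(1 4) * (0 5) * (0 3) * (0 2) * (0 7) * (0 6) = (0 5 3 2 7 6)(1 4)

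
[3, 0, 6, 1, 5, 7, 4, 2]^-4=[1, 3, 6, 0, 5, 7, 4, 2]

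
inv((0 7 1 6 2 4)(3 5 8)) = (0 4 2 6 1 7)(3 8 5)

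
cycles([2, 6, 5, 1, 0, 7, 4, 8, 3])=(0 2 5 7 8 3 1 6 4)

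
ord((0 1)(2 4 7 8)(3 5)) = 4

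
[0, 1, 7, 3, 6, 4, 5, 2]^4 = [0, 1, 2, 3, 6, 4, 5, 7]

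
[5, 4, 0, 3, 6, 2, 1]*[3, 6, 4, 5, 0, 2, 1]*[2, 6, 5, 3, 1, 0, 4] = [5, 2, 3, 0, 6, 1, 4]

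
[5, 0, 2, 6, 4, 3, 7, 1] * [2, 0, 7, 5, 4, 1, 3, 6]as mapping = [0→1, 1→2, 2→7, 3→3, 4→4, 5→5, 6→6, 7→0]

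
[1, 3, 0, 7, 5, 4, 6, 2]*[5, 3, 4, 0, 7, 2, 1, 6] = [3, 0, 5, 6, 2, 7, 1, 4]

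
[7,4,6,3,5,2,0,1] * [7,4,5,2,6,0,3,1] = [1,6,3,2,0,5,7,4]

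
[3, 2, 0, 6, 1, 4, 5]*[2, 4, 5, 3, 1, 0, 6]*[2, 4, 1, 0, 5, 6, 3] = [0, 6, 1, 3, 5, 4, 2]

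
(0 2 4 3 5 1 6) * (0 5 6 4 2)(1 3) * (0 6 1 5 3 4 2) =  (0 6 3 1 2)(4 5)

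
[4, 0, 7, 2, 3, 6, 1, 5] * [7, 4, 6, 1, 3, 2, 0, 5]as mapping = [0→3, 1→7, 2→5, 3→6, 4→1, 5→0, 6→4, 7→2]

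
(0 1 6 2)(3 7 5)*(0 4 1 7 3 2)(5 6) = (0 7 6)(1 5 2 4)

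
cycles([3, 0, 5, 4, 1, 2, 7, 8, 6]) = (0 3 4 1)(2 5)(6 7 8)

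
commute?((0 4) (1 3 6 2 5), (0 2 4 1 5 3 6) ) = no:(0 4) (1 3 6 2 5) * (0 2 4 1 5 3 6) = (0 1 6 4 2 3), (0 2 4 1 5 3 6) * (0 4) (1 3 6 2 5) = (0 5 6 4 3 2) 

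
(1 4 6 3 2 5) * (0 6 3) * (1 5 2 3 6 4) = (0 4 6)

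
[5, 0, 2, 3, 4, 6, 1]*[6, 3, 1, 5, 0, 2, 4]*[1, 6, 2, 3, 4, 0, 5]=[2, 5, 6, 0, 1, 4, 3]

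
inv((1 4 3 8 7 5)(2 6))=(1 5 7 8 3 4)(2 6)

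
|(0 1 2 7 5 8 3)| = 7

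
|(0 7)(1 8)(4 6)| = 2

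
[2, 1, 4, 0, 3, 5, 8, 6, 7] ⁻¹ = [3, 1, 0, 4, 2, 5, 7, 8, 6] 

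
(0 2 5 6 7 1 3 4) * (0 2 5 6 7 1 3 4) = (0 5 7 3)(1 4 2 6)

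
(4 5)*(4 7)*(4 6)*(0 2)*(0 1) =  (0 2 1)(4 5 7 6)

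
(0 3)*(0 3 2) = (0 2)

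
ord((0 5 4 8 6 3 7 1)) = 8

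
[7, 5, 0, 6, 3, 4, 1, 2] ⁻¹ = [2, 6, 7, 4, 5, 1, 3, 0] 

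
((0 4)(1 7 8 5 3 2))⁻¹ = (0 4)(1 2 3 5 8 7)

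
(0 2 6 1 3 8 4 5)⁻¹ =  (0 5 4 8 3 1 6 2)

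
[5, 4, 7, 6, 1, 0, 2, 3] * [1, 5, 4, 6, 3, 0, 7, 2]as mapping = [0→0, 1→3, 2→2, 3→7, 4→5, 5→1, 6→4, 7→6]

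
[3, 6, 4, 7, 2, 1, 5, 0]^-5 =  [3, 6, 4, 7, 2, 1, 5, 0]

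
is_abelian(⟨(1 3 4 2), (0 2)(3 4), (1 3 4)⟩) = no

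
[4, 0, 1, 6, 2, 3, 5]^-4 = [0, 1, 2, 5, 4, 6, 3]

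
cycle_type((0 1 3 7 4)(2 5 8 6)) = 4.5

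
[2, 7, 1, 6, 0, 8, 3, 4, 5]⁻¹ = [4, 2, 0, 6, 7, 8, 3, 1, 5]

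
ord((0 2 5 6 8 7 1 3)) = 8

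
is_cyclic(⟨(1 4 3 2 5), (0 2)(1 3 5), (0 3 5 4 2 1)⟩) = no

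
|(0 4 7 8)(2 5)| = 4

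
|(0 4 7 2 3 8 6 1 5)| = 9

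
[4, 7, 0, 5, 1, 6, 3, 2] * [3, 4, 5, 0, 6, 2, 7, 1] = [6, 1, 3, 2, 4, 7, 0, 5]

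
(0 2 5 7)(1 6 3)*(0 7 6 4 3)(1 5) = (0 2 1 4 3 5 6)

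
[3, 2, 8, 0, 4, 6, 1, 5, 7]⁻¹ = [3, 6, 1, 0, 4, 7, 5, 8, 2]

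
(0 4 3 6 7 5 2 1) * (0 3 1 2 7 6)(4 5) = (0 5 7 4 1 3)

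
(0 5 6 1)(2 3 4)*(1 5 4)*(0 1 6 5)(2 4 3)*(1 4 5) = (0 3 6)(1 4 5)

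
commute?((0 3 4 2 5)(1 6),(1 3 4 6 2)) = no:(0 3 4 2 5)(1 6)*(1 3 4 6 2) = (0 4 1 2 5)(3 6),(1 3 4 6 2)*(0 3 4 2 5)(1 6) = (0 3 2 6 5)(1 4)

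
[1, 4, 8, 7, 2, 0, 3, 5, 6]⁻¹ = [5, 0, 4, 6, 1, 7, 8, 3, 2]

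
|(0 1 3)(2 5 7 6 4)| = 15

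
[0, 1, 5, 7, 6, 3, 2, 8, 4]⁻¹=[0, 1, 6, 5, 8, 2, 4, 3, 7]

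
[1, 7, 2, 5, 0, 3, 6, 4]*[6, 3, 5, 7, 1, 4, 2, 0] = [3, 0, 5, 4, 6, 7, 2, 1]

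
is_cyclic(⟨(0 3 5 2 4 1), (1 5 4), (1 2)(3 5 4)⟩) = no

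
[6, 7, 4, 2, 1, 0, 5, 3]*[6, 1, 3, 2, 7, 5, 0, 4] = [0, 4, 7, 3, 1, 6, 5, 2]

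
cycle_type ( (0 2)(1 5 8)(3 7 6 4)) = 2.3.4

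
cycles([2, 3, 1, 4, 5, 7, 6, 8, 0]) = (0 2 1 3 4 5 7 8)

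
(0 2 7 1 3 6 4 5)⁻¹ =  (0 5 4 6 3 1 7 2)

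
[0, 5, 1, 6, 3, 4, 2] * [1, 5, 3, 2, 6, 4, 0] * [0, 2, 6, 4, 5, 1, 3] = [2, 5, 1, 0, 6, 3, 4]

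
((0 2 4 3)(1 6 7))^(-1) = (0 3 4 2)(1 7 6)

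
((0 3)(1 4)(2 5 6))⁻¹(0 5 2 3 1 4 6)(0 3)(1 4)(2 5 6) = (0 4 1 2 3 6 5)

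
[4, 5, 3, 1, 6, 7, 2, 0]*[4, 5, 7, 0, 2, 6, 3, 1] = [2, 6, 0, 5, 3, 1, 7, 4]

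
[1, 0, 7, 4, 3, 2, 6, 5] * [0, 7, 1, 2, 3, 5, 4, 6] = [7, 0, 6, 3, 2, 1, 4, 5]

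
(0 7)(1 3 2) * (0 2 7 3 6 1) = (0 3 7 2)(1 6)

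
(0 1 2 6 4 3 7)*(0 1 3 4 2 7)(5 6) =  (0 3)(1 7)(2 5 6)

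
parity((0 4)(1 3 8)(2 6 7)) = odd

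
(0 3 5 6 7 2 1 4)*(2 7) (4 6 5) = (0 3 4) (1 6 2) 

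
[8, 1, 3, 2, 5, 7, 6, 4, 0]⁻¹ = [8, 1, 3, 2, 7, 4, 6, 5, 0]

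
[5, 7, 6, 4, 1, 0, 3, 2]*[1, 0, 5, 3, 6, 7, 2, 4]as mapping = [0→7, 1→4, 2→2, 3→6, 4→0, 5→1, 6→3, 7→5]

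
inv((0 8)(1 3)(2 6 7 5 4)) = (0 8)(1 3)(2 4 5 7 6)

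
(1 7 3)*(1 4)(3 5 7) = (1 3 4)(5 7)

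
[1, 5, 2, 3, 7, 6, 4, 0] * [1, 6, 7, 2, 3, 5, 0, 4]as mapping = [0→6, 1→5, 2→7, 3→2, 4→4, 5→0, 6→3, 7→1]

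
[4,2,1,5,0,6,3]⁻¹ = [4,2,1,6,0,3,5]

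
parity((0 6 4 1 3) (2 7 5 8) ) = odd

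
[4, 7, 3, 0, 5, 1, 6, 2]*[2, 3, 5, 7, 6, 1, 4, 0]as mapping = [0→6, 1→0, 2→7, 3→2, 4→1, 5→3, 6→4, 7→5]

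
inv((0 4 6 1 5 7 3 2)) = (0 2 3 7 5 1 6 4)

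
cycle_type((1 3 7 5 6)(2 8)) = 2.5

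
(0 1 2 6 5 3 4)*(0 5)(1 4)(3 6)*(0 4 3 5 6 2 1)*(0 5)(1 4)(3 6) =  (0 6 1 4 3 5 2)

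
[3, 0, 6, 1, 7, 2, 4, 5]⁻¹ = [1, 3, 5, 0, 6, 7, 2, 4]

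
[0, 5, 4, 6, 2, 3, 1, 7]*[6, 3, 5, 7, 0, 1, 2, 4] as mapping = [0→6, 1→1, 2→0, 3→2, 4→5, 5→7, 6→3, 7→4] 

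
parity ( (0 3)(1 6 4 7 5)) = odd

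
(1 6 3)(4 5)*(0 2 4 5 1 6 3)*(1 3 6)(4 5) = (0 2 5 4 3 1 6)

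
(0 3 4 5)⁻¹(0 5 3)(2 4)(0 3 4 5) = (0 4 3)(2 5)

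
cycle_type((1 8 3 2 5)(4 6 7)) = 3.5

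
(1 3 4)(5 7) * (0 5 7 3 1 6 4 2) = (0 5 3 2)(4 6)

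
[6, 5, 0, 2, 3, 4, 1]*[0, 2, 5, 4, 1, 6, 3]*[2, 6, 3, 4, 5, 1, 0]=[4, 0, 2, 1, 5, 6, 3]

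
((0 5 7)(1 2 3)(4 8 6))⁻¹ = (0 7 5)(1 3 2)(4 6 8)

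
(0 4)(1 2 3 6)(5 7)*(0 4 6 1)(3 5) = (0 6)(1 2 5 7 3)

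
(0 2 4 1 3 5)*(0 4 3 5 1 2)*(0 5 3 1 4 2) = (0 5 2 1 3 4)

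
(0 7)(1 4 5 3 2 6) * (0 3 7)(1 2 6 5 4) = (2 5 7 3 6)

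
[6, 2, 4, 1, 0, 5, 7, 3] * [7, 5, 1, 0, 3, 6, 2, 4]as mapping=[0→2, 1→1, 2→3, 3→5, 4→7, 5→6, 6→4, 7→0]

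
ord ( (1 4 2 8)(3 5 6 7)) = 4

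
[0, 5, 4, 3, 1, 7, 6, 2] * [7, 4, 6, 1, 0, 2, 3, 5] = [7, 2, 0, 1, 4, 5, 3, 6]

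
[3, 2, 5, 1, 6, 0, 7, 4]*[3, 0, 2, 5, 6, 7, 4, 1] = [5, 2, 7, 0, 4, 3, 1, 6]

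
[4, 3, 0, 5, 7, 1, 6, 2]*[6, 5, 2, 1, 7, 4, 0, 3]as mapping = [0→7, 1→1, 2→6, 3→4, 4→3, 5→5, 6→0, 7→2]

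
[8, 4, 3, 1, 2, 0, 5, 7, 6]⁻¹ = [5, 3, 4, 2, 1, 6, 8, 7, 0]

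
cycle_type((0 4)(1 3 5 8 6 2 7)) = 2.7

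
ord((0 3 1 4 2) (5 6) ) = 10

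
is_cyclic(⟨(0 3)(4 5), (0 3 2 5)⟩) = no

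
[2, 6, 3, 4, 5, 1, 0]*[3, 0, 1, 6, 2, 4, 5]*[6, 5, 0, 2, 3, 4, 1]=[5, 4, 1, 0, 3, 6, 2]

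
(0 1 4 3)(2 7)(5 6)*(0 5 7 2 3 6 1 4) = (0 4 6 7 3 5 1)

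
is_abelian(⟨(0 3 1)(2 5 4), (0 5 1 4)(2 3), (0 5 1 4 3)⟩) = no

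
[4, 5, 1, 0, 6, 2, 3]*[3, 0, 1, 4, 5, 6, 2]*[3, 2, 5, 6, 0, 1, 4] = [1, 4, 3, 6, 5, 2, 0]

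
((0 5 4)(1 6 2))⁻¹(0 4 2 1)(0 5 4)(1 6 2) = (0 1 6 5)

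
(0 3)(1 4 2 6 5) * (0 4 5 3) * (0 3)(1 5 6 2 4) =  (0 3 1 6)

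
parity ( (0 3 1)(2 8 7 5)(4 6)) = even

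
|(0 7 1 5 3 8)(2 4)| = 6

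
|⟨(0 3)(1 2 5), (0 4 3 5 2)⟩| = 720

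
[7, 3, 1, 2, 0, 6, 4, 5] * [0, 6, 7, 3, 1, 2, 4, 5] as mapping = [0→5, 1→3, 2→6, 3→7, 4→0, 5→4, 6→1, 7→2] 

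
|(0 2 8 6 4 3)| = 6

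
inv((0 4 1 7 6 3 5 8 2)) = (0 2 8 5 3 6 7 1 4)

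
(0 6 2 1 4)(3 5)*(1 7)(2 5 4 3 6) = (0 2 7 1 3 4)(5 6)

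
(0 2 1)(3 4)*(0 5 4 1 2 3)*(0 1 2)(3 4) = (0 4 1 5 3 2)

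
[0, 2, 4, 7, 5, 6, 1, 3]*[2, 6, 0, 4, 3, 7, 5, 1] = [2, 0, 3, 1, 7, 5, 6, 4]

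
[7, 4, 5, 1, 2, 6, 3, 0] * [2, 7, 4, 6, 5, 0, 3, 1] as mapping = [0→1, 1→5, 2→0, 3→7, 4→4, 5→3, 6→6, 7→2] 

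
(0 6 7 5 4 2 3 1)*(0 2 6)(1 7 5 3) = (1 2)(3 7)(4 6 5)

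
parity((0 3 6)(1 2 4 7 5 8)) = odd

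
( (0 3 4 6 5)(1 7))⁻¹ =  (0 5 6 4 3)(1 7)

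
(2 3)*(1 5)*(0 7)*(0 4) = (0 7 4)(1 5)(2 3)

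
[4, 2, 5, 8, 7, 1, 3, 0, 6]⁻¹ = [7, 5, 1, 6, 0, 2, 8, 4, 3]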